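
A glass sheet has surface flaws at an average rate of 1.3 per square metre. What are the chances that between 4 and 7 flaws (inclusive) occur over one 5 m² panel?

0.5609

Over the interval, μ = 1.3 × 5 = 6.5 (a 5 m² panel = 5 square metres).
P(4 ≤ N ≤ 7) = Σ_{j=4}^{7} e^(−6.5) · 6.5^j/j! ≈ 0.5609.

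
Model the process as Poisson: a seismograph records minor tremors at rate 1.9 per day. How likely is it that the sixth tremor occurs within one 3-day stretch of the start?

Over the interval, μ = 1.9 × 3 = 5.7 (a 3-day stretch = 3 days).
The sixth arrival falls in the interval iff at least 6 events occur there: P(S_6 ≤ t) = P(N ≥ 6) = 1 − P(N ≤ 5) ≈ 0.5050.

0.5050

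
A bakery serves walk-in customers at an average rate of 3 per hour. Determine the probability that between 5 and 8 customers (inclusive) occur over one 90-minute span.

Over the interval, μ = 3 × 1.5 = 4.5 (a 90-minute span = 1.5 hours).
P(5 ≤ N ≤ 8) = Σ_{j=5}^{8} e^(−4.5) · 4.5^j/j! ≈ 0.4276.

0.4276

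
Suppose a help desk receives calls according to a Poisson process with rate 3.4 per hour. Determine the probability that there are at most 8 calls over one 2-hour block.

Over the interval, μ = 3.4 × 2 = 6.8 (a 2-hour block = 2 hours).
P(N ≤ 8) = Σ_{j=0}^{8} e^(−μ) μ^j/j! ≈ 0.7548.

0.7548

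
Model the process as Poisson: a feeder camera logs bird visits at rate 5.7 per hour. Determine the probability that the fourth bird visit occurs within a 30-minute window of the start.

Over the interval, μ = 5.7 × 0.5 = 2.85 (a 30-minute window = 0.5 hours).
The fourth arrival falls in the interval iff at least 4 events occur there: P(S_4 ≤ t) = P(N ≥ 4) = 1 − P(N ≤ 3) ≈ 0.3192.

0.3192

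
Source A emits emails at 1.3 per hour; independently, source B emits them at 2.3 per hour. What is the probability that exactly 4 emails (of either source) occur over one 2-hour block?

0.0836

Independent Poisson processes superpose: combined rate λ = 1.3 + 2.3 = 3.6 per hour.
Over the interval, μ = 3.6 × 2 = 7.2 (a 2-hour block = 2 hours).
P(N = 4) = e^(−7.2) · 7.2^4/4! ≈ 0.0836.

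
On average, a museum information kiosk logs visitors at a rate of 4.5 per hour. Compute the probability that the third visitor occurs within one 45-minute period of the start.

Over the interval, μ = 4.5 × 0.75 = 3.375 (a 45-minute period = 0.75 hours).
The third arrival falls in the interval iff at least 3 events occur there: P(S_3 ≤ t) = P(N ≥ 3) = 1 − P(N ≤ 2) ≈ 0.6554.

0.6554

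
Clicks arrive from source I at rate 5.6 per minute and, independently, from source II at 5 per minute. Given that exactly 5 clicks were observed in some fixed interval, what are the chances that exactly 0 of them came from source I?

Given the total, each event is independently from source I with probability p = λ_I/(λ_I+λ_II) = 5.6/10.6 ≈ 0.5283.
So K ~ Binomial(5, 5.6/10.6): P(K = 0) = C(5,0) · (5.6/10.6)^0 · (5/10.6)^5 ≈ 0.0234.

0.0234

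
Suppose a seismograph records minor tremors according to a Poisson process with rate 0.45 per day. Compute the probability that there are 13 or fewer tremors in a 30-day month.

0.5182

Over the interval, μ = 0.45 × 30 = 13.5 (a 30-day month = 30 days).
P(N ≤ 13) = Σ_{j=0}^{13} e^(−μ) μ^j/j! ≈ 0.5182.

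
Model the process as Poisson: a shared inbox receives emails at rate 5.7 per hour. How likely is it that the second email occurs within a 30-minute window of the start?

Over the interval, μ = 5.7 × 0.5 = 2.85 (a 30-minute window = 0.5 hours).
The second arrival falls in the interval iff at least 2 events occur there: P(S_2 ≤ t) = P(N ≥ 2) = 1 − P(N ≤ 1) ≈ 0.7773.

0.7773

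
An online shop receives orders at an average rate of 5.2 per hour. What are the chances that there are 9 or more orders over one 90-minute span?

Over the interval, μ = 5.2 × 1.5 = 7.8 (a 90-minute span = 1.5 hours).
P(N ≥ 9) = 1 − P(N ≤ 8) = 1 − Σ_{j=0}^{8} e^(−μ) μ^j/j! ≈ 0.3796.

0.3796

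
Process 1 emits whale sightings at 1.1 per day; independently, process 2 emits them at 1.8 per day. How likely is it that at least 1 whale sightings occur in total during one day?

Independent Poisson processes superpose: combined rate λ = 1.1 + 1.8 = 2.9 per day.
So μ = 2.9.
P(N ≥ 1) = 1 − P(N ≤ 0) ≈ 0.9450.

0.9450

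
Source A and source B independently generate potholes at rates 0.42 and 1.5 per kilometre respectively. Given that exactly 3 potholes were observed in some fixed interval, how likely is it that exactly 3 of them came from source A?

0.0105

Given the total, each event is independently from source A with probability p = λ_A/(λ_A+λ_B) = 0.42/1.92 ≈ 0.2188.
So K ~ Binomial(3, 0.42/1.92): P(K = 3) = C(3,3) · (0.42/1.92)^3 · (1.5/1.92)^0 ≈ 0.0105.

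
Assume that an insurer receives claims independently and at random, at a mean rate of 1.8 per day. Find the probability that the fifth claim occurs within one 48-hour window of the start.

0.2936

Over the interval, μ = 1.8 × 2 = 3.6 (a 48-hour window = 2 days).
The fifth arrival falls in the interval iff at least 5 events occur there: P(S_5 ≤ t) = P(N ≥ 5) = 1 − P(N ≤ 4) ≈ 0.2936.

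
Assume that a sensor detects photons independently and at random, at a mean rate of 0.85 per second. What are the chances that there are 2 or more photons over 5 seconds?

Over the interval, μ = 0.85 × 5 = 4.25 (5 seconds).
P(N ≥ 2) = 1 − P(N ≤ 1) = 1 − Σ_{j=0}^{1} e^(−μ) μ^j/j! ≈ 0.9251.

0.9251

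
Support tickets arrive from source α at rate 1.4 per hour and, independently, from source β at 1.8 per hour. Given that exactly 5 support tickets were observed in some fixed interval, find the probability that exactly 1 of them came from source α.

Given the total, each event is independently from source α with probability p = λ_α/(λ_α+λ_β) = 1.4/3.2 = 0.4375.
So K ~ Binomial(5, 1.4/3.2): P(K = 1) = C(5,1) · (1.4/3.2)^1 · (1.8/3.2)^4 ≈ 0.2190.

0.2190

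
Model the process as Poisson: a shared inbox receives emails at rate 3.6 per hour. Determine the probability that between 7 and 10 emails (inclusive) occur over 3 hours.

Over the interval, μ = 3.6 × 3 = 10.8 (3 hours).
P(7 ≤ N ≤ 10) = Σ_{j=7}^{10} e^(−10.8) · 10.8^j/j! ≈ 0.3968.

0.3968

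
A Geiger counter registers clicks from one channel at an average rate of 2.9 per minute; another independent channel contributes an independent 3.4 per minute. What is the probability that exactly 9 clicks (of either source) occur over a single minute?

Independent Poisson processes superpose: combined rate λ = 2.9 + 3.4 = 6.3 per minute.
So μ = 6.3.
P(N = 9) = e^(−6.3) · 6.3^9/9! ≈ 0.0791.

0.0791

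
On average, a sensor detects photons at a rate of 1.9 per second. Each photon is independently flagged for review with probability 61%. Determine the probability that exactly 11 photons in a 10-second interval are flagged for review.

Thinning: the photons that are flagged for review themselves form a Poisson process with rate 0.61 × 1.9 = 1.159 per second.
Over the interval, μ = 1.159 × 10 = 11.59 (a 10-second interval = 10 seconds).
P(N = 11) = e^(−11.59) · 11.59^11/11! ≈ 0.1176.

0.1176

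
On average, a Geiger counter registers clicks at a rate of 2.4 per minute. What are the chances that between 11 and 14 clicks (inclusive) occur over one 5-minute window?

Over the interval, μ = 2.4 × 5 = 12 (a 5-minute window = 5 minutes).
P(11 ≤ N ≤ 14) = Σ_{j=11}^{14} e^(−12) · 12^j/j! ≈ 0.4248.

0.4248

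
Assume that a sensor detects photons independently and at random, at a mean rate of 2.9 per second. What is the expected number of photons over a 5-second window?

14.5

E[N] = λt = 2.9 × 5 = 14.5 (a 5-second window = 5 seconds).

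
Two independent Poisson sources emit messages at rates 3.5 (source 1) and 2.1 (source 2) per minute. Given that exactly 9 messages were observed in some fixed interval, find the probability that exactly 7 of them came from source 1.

Given the total, each event is independently from source 1 with probability p = λ_1/(λ_1+λ_2) = 3.5/5.6 = 0.6250.
So K ~ Binomial(9, 3.5/5.6): P(K = 7) = C(9,7) · (3.5/5.6)^7 · (2.1/5.6)^2 ≈ 0.1886.

0.1886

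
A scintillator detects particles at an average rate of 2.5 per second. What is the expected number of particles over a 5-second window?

12.5

E[N] = λt = 2.5 × 5 = 12.5 (a 5-second window = 5 seconds).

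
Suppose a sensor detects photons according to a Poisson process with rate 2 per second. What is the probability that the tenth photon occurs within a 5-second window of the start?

0.5421

Over the interval, μ = 2 × 5 = 10 (a 5-second window = 5 seconds).
The tenth arrival falls in the interval iff at least 10 events occur there: P(S_10 ≤ t) = P(N ≥ 10) = 1 − P(N ≤ 9) ≈ 0.5421.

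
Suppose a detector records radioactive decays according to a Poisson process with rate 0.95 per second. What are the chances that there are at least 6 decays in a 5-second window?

Over the interval, μ = 0.95 × 5 = 4.75 (a 5-second window = 5 seconds).
P(N ≥ 6) = 1 − P(N ≤ 5) = 1 − Σ_{j=0}^{5} e^(−μ) μ^j/j! ≈ 0.3403.

0.3403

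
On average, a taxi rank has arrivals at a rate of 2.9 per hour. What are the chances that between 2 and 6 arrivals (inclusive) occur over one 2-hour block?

0.6178

Over the interval, μ = 2.9 × 2 = 5.8 (a 2-hour block = 2 hours).
P(2 ≤ N ≤ 6) = Σ_{j=2}^{6} e^(−5.8) · 5.8^j/j! ≈ 0.6178.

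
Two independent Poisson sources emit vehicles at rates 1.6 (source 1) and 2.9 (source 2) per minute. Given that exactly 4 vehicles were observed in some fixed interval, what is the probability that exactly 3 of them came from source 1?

Given the total, each event is independently from source 1 with probability p = λ_1/(λ_1+λ_2) = 1.6/4.5 ≈ 0.3556.
So K ~ Binomial(4, 1.6/4.5): P(K = 3) = C(4,3) · (1.6/4.5)^3 · (2.9/4.5)^1 ≈ 0.1159.

0.1159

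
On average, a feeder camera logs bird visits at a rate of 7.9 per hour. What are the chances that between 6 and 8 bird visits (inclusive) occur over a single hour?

0.4059

With mean μ = 7.9 per hour,
P(6 ≤ N ≤ 8) = Σ_{j=6}^{8} e^(−7.9) · 7.9^j/j! ≈ 0.4059.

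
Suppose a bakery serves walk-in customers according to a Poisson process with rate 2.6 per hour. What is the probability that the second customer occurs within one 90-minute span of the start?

0.9008

Over the interval, μ = 2.6 × 1.5 = 3.9 (a 90-minute span = 1.5 hours).
The second arrival falls in the interval iff at least 2 events occur there: P(S_2 ≤ t) = P(N ≥ 2) = 1 − P(N ≤ 1) ≈ 0.9008.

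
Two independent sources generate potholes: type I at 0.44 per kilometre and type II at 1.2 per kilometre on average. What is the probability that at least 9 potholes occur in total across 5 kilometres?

Independent Poisson processes superpose: combined rate λ = 0.44 + 1.2 = 1.64 per kilometre.
Over the interval, μ = 1.64 × 5 = 8.2 (5 kilometres).
P(N ≥ 9) = 1 − P(N ≤ 8) ≈ 0.4353.

0.4353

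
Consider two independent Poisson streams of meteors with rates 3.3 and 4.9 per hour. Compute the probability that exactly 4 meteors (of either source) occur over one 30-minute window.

Independent Poisson processes superpose: combined rate λ = 3.3 + 4.9 = 8.2 per hour.
Over the interval, μ = 8.2 × 0.5 = 4.1 (a 30-minute window = 0.5 hours).
P(N = 4) = e^(−4.1) · 4.1^4/4! ≈ 0.1951.

0.1951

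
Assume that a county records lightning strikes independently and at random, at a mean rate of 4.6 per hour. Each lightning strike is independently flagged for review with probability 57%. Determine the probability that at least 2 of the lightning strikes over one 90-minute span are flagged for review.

Thinning: the lightning strikes that are flagged for review themselves form a Poisson process with rate 0.57 × 4.6 = 2.622 per hour.
Over the interval, μ = 2.622 × 1.5 = 3.933 (a 90-minute span = 1.5 hours).
P(N ≥ 2) = 1 − P(N ≤ 1) ≈ 0.9034.

0.9034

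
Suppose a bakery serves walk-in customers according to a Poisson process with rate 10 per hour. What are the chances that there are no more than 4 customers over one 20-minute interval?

0.7565

Over the interval, μ = 10 × 1/3 ≈ 3.33333 (a 20-minute interval = 1/3 hours).
P(N ≤ 4) = Σ_{j=0}^{4} e^(−μ) μ^j/j! ≈ 0.7565.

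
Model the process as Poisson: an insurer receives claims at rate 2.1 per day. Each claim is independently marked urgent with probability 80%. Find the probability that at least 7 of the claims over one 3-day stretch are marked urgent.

0.2437

Thinning: the claims that are marked urgent themselves form a Poisson process with rate 0.8 × 2.1 = 1.68 per day.
Over the interval, μ = 1.68 × 3 = 5.04 (a 3-day stretch = 3 days).
P(N ≥ 7) = 1 − P(N ≤ 6) ≈ 0.2437.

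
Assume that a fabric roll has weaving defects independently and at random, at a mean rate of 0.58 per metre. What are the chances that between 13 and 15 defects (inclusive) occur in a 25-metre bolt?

0.3081

Over the interval, μ = 0.58 × 25 = 14.5 (a 25-metre bolt = 25 metres).
P(13 ≤ N ≤ 15) = Σ_{j=13}^{15} e^(−14.5) · 14.5^j/j! ≈ 0.3081.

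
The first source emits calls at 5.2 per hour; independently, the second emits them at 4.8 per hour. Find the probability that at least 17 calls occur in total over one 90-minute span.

Independent Poisson processes superpose: combined rate λ = 5.2 + 4.8 = 10 per hour.
Over the interval, μ = 10 × 1.5 = 15 (a 90-minute span = 1.5 hours).
P(N ≥ 17) = 1 − P(N ≤ 16) ≈ 0.3359.

0.3359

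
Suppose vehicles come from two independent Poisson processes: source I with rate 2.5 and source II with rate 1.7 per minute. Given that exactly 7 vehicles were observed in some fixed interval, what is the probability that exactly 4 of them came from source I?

0.2914

Given the total, each event is independently from source I with probability p = λ_I/(λ_I+λ_II) = 2.5/4.2 ≈ 0.5952.
So K ~ Binomial(7, 2.5/4.2): P(K = 4) = C(7,4) · (2.5/4.2)^4 · (1.7/4.2)^3 ≈ 0.2914.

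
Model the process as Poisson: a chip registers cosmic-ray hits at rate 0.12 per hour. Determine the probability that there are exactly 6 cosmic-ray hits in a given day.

0.0445

Over the interval, μ = 0.12 × 24 = 2.88 (a day = 24 hours).
P(N = 6) = e^(−μ) μ^6/6! = e^(−2.88) · 2.88^6/720 ≈ 0.0445.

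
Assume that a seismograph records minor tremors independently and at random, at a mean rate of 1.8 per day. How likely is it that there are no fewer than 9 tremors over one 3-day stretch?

Over the interval, μ = 1.8 × 3 = 5.4 (a 3-day stretch = 3 days).
P(N ≥ 9) = 1 − P(N ≤ 8) = 1 − Σ_{j=0}^{8} e^(−μ) μ^j/j! ≈ 0.0973.

0.0973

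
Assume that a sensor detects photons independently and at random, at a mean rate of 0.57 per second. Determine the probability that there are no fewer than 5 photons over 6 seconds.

Over the interval, μ = 0.57 × 6 = 3.42 (6 seconds).
P(N ≥ 5) = 1 − P(N ≤ 4) = 1 − Σ_{j=0}^{4} e^(−μ) μ^j/j! ≈ 0.2595.

0.2595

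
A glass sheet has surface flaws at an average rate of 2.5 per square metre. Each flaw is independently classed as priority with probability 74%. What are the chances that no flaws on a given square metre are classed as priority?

0.1572

Thinning: the flaws that are classed as priority themselves form a Poisson process with rate 0.74 × 2.5 = 1.85 per square metre.
So μ = 1.85.
P(N = 0) = e^(−1.85) · 1.85^0/0! ≈ 0.1572.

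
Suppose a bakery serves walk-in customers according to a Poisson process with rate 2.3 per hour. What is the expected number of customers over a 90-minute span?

3.45

E[N] = λt = 2.3 × 1.5 = 3.45 (a 90-minute span = 1.5 hours).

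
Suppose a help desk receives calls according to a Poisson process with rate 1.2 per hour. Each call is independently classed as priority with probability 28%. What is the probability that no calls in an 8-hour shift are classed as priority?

0.0680

Thinning: the calls that are classed as priority themselves form a Poisson process with rate 0.28 × 1.2 = 0.336 per hour.
Over the interval, μ = 0.336 × 8 = 2.688 (an 8-hour shift = 8 hours).
P(N = 0) = e^(−2.688) · 2.688^0/0! ≈ 0.0680.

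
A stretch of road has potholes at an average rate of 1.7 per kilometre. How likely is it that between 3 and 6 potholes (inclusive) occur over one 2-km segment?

Over the interval, μ = 1.7 × 2 = 3.4 (a 2-km segment = 2 kilometres).
P(3 ≤ N ≤ 6) = Σ_{j=3}^{6} e^(−3.4) · 3.4^j/j! ≈ 0.6024.

0.6024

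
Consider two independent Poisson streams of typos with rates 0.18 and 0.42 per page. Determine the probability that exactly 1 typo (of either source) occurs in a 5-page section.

0.1494

Independent Poisson processes superpose: combined rate λ = 0.18 + 0.42 = 0.6 per page.
Over the interval, μ = 0.6 × 5 = 3 (a 5-page section = 5 pages).
P(N = 1) = e^(−3) · 3^1/1! ≈ 0.1494.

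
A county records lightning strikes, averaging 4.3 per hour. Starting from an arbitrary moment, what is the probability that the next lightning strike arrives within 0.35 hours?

0.7780

Inter-arrival times are exponential with rate λ = 4.3 per hour.
P(T ≤ 0.35) = 1 − e^(−λt) = 1 − e^(−4.3 × 0.35) = 1 − e^(−1.505) ≈ 0.7780.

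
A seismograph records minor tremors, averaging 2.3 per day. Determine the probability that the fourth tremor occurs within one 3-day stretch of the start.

0.9129

Over the interval, μ = 2.3 × 3 = 6.9 (a 3-day stretch = 3 days).
The fourth arrival falls in the interval iff at least 4 events occur there: P(S_4 ≤ t) = P(N ≥ 4) = 1 − P(N ≤ 3) ≈ 0.9129.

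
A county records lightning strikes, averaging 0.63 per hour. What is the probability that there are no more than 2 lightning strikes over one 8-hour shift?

0.1213

Over the interval, μ = 0.63 × 8 = 5.04 (an 8-hour shift = 8 hours).
P(N ≤ 2) = Σ_{j=0}^{2} e^(−μ) μ^j/j! ≈ 0.1213.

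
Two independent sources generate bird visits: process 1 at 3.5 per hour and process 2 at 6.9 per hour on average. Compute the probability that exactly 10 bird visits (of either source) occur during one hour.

0.1241

Independent Poisson processes superpose: combined rate λ = 3.5 + 6.9 = 10.4 per hour.
So μ = 10.4.
P(N = 10) = e^(−10.4) · 10.4^10/10! ≈ 0.1241.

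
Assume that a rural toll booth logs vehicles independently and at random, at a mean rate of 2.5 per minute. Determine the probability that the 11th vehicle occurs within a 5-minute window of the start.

0.7029

Over the interval, μ = 2.5 × 5 = 12.5 (a 5-minute window = 5 minutes).
The 11th arrival falls in the interval iff at least 11 events occur there: P(S_11 ≤ t) = P(N ≥ 11) = 1 − P(N ≤ 10) ≈ 0.7029.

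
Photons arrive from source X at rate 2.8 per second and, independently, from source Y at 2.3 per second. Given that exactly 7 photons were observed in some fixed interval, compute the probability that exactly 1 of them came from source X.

0.0323

Given the total, each event is independently from source X with probability p = λ_X/(λ_X+λ_Y) = 2.8/5.1 ≈ 0.5490.
So K ~ Binomial(7, 2.8/5.1): P(K = 1) = C(7,1) · (2.8/5.1)^1 · (2.3/5.1)^6 ≈ 0.0323.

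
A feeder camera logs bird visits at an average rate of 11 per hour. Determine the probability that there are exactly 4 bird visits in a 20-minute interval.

Over the interval, μ = 11 × 1/3 ≈ 3.66667 (a 20-minute interval = 1/3 hours).
P(N = 4) = e^(−μ) μ^4/4! = e^(−3.66667) · 3.66667^4/24 ≈ 0.1925.

0.1925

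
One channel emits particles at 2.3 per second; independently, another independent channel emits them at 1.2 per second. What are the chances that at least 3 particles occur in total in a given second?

Independent Poisson processes superpose: combined rate λ = 2.3 + 1.2 = 3.5 per second.
So μ = 3.5.
P(N ≥ 3) = 1 − P(N ≤ 2) ≈ 0.6792.

0.6792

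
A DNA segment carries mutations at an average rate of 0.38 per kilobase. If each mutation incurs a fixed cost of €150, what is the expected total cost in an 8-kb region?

E[N] = 0.38 × 8 = 3.04 (an 8-kb region = 8 kilobases); E[cost] = 3.04 × €150 = €456.

€456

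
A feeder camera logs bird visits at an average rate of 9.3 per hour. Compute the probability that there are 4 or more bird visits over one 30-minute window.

Over the interval, μ = 9.3 × 0.5 = 4.65 (a 30-minute window = 0.5 hours).
P(N ≥ 4) = 1 − P(N ≤ 3) = 1 − Σ_{j=0}^{3} e^(−μ) μ^j/j! ≈ 0.6824.

0.6824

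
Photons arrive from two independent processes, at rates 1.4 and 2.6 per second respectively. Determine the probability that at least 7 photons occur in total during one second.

0.1107

Independent Poisson processes superpose: combined rate λ = 1.4 + 2.6 = 4 per second.
So μ = 4.
P(N ≥ 7) = 1 − P(N ≤ 6) ≈ 0.1107.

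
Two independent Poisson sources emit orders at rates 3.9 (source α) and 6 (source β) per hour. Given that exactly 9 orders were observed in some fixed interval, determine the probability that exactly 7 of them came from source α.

0.0195

Given the total, each event is independently from source α with probability p = λ_α/(λ_α+λ_β) = 3.9/9.9 ≈ 0.3939.
So K ~ Binomial(9, 3.9/9.9): P(K = 7) = C(9,7) · (3.9/9.9)^7 · (6/9.9)^2 ≈ 0.0195.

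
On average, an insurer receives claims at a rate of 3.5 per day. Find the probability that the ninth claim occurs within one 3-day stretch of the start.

Over the interval, μ = 3.5 × 3 = 10.5 (a 3-day stretch = 3 days).
The ninth arrival falls in the interval iff at least 9 events occur there: P(S_9 ≤ t) = P(N ≥ 9) = 1 − P(N ≤ 8) ≈ 0.7206.

0.7206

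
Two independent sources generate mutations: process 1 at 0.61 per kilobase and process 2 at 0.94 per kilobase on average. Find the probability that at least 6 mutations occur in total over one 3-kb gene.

Independent Poisson processes superpose: combined rate λ = 0.61 + 0.94 = 1.55 per kilobase.
Over the interval, μ = 1.55 × 3 = 4.65 (a 3-kb gene = 3 kilobases).
P(N ≥ 6) = 1 − P(N ≤ 5) ≈ 0.3229.

0.3229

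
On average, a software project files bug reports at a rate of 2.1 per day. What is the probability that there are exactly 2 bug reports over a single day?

0.2700

With mean μ = 2.1 per day,
P(N = 2) = e^(−μ) μ^2/2! = e^(−2.1) · 2.1^2/2 ≈ 0.2700.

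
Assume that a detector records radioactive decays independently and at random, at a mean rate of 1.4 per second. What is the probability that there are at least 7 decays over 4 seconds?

Over the interval, μ = 1.4 × 4 = 5.6 (4 seconds).
P(N ≥ 7) = 1 − P(N ≤ 6) = 1 − Σ_{j=0}^{6} e^(−μ) μ^j/j! ≈ 0.3297.

0.3297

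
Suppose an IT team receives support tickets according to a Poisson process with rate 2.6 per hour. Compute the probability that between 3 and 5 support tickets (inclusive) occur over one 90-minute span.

0.5474

Over the interval, μ = 2.6 × 1.5 = 3.9 (a 90-minute span = 1.5 hours).
P(3 ≤ N ≤ 5) = Σ_{j=3}^{5} e^(−3.9) · 3.9^j/j! ≈ 0.5474.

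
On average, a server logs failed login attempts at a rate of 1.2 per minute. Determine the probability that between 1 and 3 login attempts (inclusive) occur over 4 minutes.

Over the interval, μ = 1.2 × 4 = 4.8 (4 minutes).
P(1 ≤ N ≤ 3) = Σ_{j=1}^{3} e^(−4.8) · 4.8^j/j! ≈ 0.2860.

0.2860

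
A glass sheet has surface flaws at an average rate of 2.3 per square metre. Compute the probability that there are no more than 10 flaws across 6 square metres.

Over the interval, μ = 2.3 × 6 = 13.8 (6 square metres).
P(N ≤ 10) = Σ_{j=0}^{10} e^(−μ) μ^j/j! ≈ 0.1893.

0.1893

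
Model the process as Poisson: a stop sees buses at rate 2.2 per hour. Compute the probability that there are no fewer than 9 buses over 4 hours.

0.5177

Over the interval, μ = 2.2 × 4 = 8.8 (4 hours).
P(N ≥ 9) = 1 − P(N ≤ 8) = 1 − Σ_{j=0}^{8} e^(−μ) μ^j/j! ≈ 0.5177.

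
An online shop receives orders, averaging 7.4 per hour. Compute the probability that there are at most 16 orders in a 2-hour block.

Over the interval, μ = 7.4 × 2 = 14.8 (a 2-hour block = 2 hours).
P(N ≤ 16) = Σ_{j=0}^{16} e^(−μ) μ^j/j! ≈ 0.6832.

0.6832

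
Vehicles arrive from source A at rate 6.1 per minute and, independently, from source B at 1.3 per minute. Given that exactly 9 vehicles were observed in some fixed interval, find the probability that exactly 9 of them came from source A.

0.1757

Given the total, each event is independently from source A with probability p = λ_A/(λ_A+λ_B) = 6.1/7.4 ≈ 0.8243.
So K ~ Binomial(9, 6.1/7.4): P(K = 9) = C(9,9) · (6.1/7.4)^9 · (1.3/7.4)^0 ≈ 0.1757.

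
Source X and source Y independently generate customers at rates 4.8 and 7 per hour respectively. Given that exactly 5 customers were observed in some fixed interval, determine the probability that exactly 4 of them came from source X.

Given the total, each event is independently from source X with probability p = λ_X/(λ_X+λ_Y) = 4.8/11.8 ≈ 0.4068.
So K ~ Binomial(5, 4.8/11.8): P(K = 4) = C(5,4) · (4.8/11.8)^4 · (7/11.8)^1 ≈ 0.0812.

0.0812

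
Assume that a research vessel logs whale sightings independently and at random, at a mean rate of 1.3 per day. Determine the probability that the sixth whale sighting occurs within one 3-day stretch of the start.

0.1994

Over the interval, μ = 1.3 × 3 = 3.9 (a 3-day stretch = 3 days).
The sixth arrival falls in the interval iff at least 6 events occur there: P(S_6 ≤ t) = P(N ≥ 6) = 1 − P(N ≤ 5) ≈ 0.1994.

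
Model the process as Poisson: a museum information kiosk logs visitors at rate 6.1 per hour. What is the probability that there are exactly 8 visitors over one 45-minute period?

Over the interval, μ = 6.1 × 0.75 = 4.575 (a 45-minute period = 0.75 hours).
P(N = 8) = e^(−μ) μ^8/8! = e^(−4.575) · 4.575^8/40320 ≈ 0.0491.

0.0491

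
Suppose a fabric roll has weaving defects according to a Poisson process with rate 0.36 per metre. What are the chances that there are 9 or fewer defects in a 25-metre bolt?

0.5874

Over the interval, μ = 0.36 × 25 = 9 (a 25-metre bolt = 25 metres).
P(N ≤ 9) = Σ_{j=0}^{9} e^(−μ) μ^j/j! ≈ 0.5874.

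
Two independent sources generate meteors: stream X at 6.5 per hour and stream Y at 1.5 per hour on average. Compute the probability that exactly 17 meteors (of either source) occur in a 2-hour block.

Independent Poisson processes superpose: combined rate λ = 6.5 + 1.5 = 8 per hour.
Over the interval, μ = 8 × 2 = 16 (a 2-hour block = 2 hours).
P(N = 17) = e^(−16) · 16^17/17! ≈ 0.0934.

0.0934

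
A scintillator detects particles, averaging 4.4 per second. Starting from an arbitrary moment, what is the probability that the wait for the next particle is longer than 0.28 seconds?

0.2917

The wait for the next event is exponential with rate λ = 4.4 per second.
P(T > 0.28) = e^(−λt) = e^(−4.4 × 0.28) = e^(−1.232) ≈ 0.2917.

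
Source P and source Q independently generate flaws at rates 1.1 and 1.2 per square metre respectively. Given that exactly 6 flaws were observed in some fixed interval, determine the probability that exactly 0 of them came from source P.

Given the total, each event is independently from source P with probability p = λ_P/(λ_P+λ_Q) = 1.1/2.3 ≈ 0.4783.
So K ~ Binomial(6, 1.1/2.3): P(K = 0) = C(6,0) · (1.1/2.3)^0 · (1.2/2.3)^6 ≈ 0.0202.

0.0202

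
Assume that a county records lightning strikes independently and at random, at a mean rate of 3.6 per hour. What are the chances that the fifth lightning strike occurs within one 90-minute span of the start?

Over the interval, μ = 3.6 × 1.5 = 5.4 (a 90-minute span = 1.5 hours).
The fifth arrival falls in the interval iff at least 5 events occur there: P(S_5 ≤ t) = P(N ≥ 5) = 1 − P(N ≤ 4) ≈ 0.6267.

0.6267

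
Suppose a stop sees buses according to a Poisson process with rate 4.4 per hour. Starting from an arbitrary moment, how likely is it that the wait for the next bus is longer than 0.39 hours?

0.1798

The wait for the next event is exponential with rate λ = 4.4 per hour.
P(T > 0.39) = e^(−λt) = e^(−4.4 × 0.39) = e^(−1.716) ≈ 0.1798.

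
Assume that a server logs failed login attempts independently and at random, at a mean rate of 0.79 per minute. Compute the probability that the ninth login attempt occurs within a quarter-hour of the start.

0.8349

Over the interval, μ = 0.79 × 15 = 11.85 (a quarter-hour = 15 minutes).
The ninth arrival falls in the interval iff at least 9 events occur there: P(S_9 ≤ t) = P(N ≥ 9) = 1 − P(N ≤ 8) ≈ 0.8349.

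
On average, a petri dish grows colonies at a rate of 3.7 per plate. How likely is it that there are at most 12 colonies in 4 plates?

0.2845

Over the interval, μ = 3.7 × 4 = 14.8 (4 plates).
P(N ≤ 12) = Σ_{j=0}^{12} e^(−μ) μ^j/j! ≈ 0.2845.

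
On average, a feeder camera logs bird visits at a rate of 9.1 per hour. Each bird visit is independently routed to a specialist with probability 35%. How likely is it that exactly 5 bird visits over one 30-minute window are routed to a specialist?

0.0174

Thinning: the bird visits that are routed to a specialist themselves form a Poisson process with rate 0.35 × 9.1 = 3.185 per hour.
Over the interval, μ = 3.185 × 0.5 = 1.5925 (a 30-minute window = 0.5 hours).
P(N = 5) = e^(−1.5925) · 1.5925^5/5! ≈ 0.0174.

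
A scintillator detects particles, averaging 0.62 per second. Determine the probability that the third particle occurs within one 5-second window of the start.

0.5988

Over the interval, μ = 0.62 × 5 = 3.1 (a 5-second window = 5 seconds).
The third arrival falls in the interval iff at least 3 events occur there: P(S_3 ≤ t) = P(N ≥ 3) = 1 − P(N ≤ 2) ≈ 0.5988.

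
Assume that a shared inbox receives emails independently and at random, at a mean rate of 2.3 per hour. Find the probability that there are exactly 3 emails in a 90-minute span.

Over the interval, μ = 2.3 × 1.5 = 3.45 (a 90-minute span = 1.5 hours).
P(N = 3) = e^(−μ) μ^3/3! = e^(−3.45) · 3.45^3/6 ≈ 0.2173.

0.2173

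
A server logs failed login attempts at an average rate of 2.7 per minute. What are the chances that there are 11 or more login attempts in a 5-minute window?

Over the interval, μ = 2.7 × 5 = 13.5 (a 5-minute window = 5 minutes).
P(N ≥ 11) = 1 − P(N ≤ 10) = 1 − Σ_{j=0}^{10} e^(−μ) μ^j/j! ≈ 0.7888.

0.7888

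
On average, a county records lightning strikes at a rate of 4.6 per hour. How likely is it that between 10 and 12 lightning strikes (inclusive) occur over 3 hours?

Over the interval, μ = 4.6 × 3 = 13.8 (3 hours).
P(10 ≤ N ≤ 12) = Σ_{j=10}^{12} e^(−13.8) · 13.8^j/j! ≈ 0.2592.

0.2592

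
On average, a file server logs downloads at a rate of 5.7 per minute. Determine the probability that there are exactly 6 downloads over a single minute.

0.1594

With mean μ = 5.7 per minute,
P(N = 6) = e^(−μ) μ^6/6! = e^(−5.7) · 5.7^6/720 ≈ 0.1594.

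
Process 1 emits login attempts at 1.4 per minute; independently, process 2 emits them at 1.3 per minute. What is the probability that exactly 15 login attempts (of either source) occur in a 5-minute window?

Independent Poisson processes superpose: combined rate λ = 1.4 + 1.3 = 2.7 per minute.
Over the interval, μ = 2.7 × 5 = 13.5 (a 5-minute window = 5 minutes).
P(N = 15) = e^(−13.5) · 13.5^15/15! ≈ 0.0945.

0.0945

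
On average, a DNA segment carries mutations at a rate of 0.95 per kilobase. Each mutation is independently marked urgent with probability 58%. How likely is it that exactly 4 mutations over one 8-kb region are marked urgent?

Thinning: the mutations that are marked urgent themselves form a Poisson process with rate 0.58 × 0.95 = 0.551 per kilobase.
Over the interval, μ = 0.551 × 8 = 4.408 (an 8-kb region = 8 kilobases).
P(N = 4) = e^(−4.408) · 4.408^4/4! ≈ 0.1916.

0.1916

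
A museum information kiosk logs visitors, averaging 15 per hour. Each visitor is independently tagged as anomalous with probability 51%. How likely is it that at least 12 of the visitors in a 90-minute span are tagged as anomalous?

Thinning: the visitors that are tagged as anomalous themselves form a Poisson process with rate 0.51 × 15 = 7.65 per hour.
Over the interval, μ = 7.65 × 1.5 = 11.475 (a 90-minute span = 1.5 hours).
P(N ≥ 12) = 1 − P(N ≤ 11) ≈ 0.4772.

0.4772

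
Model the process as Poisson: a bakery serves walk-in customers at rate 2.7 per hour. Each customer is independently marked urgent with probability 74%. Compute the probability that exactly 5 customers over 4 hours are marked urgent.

0.0919

Thinning: the customers that are marked urgent themselves form a Poisson process with rate 0.74 × 2.7 = 1.998 per hour.
Over the interval, μ = 1.998 × 4 = 7.992 (4 hours).
P(N = 5) = e^(−7.992) · 7.992^5/5! ≈ 0.0919.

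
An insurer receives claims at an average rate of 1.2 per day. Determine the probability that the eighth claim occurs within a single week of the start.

Over the interval, μ = 1.2 × 7 = 8.4 (a week = 7 days).
The eighth arrival falls in the interval iff at least 8 events occur there: P(S_8 ≤ t) = P(N ≥ 8) = 1 − P(N ≤ 7) ≈ 0.6013.

0.6013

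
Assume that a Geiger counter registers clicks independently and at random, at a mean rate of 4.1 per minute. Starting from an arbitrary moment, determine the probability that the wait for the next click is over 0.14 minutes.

0.5633

The wait for the next event is exponential with rate λ = 4.1 per minute.
P(T > 0.14) = e^(−λt) = e^(−4.1 × 0.14) = e^(−0.574) ≈ 0.5633.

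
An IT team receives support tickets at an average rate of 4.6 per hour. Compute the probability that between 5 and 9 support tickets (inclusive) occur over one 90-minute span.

Over the interval, μ = 4.6 × 1.5 = 6.9 (a 90-minute span = 1.5 hours).
P(5 ≤ N ≤ 9) = Σ_{j=5}^{9} e^(−6.9) · 6.9^j/j! ≈ 0.6582.

0.6582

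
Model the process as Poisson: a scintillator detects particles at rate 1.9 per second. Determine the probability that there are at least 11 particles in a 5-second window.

0.3547

Over the interval, μ = 1.9 × 5 = 9.5 (a 5-second window = 5 seconds).
P(N ≥ 11) = 1 − P(N ≤ 10) = 1 − Σ_{j=0}^{10} e^(−μ) μ^j/j! ≈ 0.3547.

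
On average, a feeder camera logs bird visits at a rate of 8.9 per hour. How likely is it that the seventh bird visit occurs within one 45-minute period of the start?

0.5008

Over the interval, μ = 8.9 × 0.75 = 6.675 (a 45-minute period = 0.75 hours).
The seventh arrival falls in the interval iff at least 7 events occur there: P(S_7 ≤ t) = P(N ≥ 7) = 1 − P(N ≤ 6) ≈ 0.5008.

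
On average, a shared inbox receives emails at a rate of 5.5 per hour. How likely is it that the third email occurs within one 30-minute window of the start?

0.5185

Over the interval, μ = 5.5 × 0.5 = 2.75 (a 30-minute window = 0.5 hours).
The third arrival falls in the interval iff at least 3 events occur there: P(S_3 ≤ t) = P(N ≥ 3) = 1 − P(N ≤ 2) ≈ 0.5185.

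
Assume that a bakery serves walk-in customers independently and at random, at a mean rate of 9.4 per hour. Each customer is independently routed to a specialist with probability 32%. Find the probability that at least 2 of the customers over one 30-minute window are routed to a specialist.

Thinning: the customers that are routed to a specialist themselves form a Poisson process with rate 0.32 × 9.4 = 3.008 per hour.
Over the interval, μ = 3.008 × 0.5 = 1.504 (a 30-minute window = 0.5 hours).
P(N ≥ 2) = 1 − P(N ≤ 1) ≈ 0.4435.

0.4435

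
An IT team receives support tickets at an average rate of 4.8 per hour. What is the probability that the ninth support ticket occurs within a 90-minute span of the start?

Over the interval, μ = 4.8 × 1.5 = 7.2 (a 90-minute span = 1.5 hours).
The ninth arrival falls in the interval iff at least 9 events occur there: P(S_9 ≤ t) = P(N ≥ 9) = 1 − P(N ≤ 8) ≈ 0.2973.

0.2973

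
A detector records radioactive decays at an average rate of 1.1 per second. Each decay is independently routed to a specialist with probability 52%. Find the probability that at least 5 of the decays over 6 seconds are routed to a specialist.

Thinning: the decays that are routed to a specialist themselves form a Poisson process with rate 0.52 × 1.1 = 0.572 per second.
Over the interval, μ = 0.572 × 6 = 3.432 (6 seconds).
P(N ≥ 5) = 1 − P(N ≤ 4) ≈ 0.2618.

0.2618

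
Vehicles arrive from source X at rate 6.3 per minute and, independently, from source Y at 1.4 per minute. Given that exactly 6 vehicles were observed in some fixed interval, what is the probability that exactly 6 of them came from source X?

0.3000

Given the total, each event is independently from source X with probability p = λ_X/(λ_X+λ_Y) = 6.3/7.7 ≈ 0.8182.
So K ~ Binomial(6, 6.3/7.7): P(K = 6) = C(6,6) · (6.3/7.7)^6 · (1.4/7.7)^0 ≈ 0.3000.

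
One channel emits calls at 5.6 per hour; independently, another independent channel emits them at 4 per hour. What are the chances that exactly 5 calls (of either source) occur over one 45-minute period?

Independent Poisson processes superpose: combined rate λ = 5.6 + 4 = 9.6 per hour.
Over the interval, μ = 9.6 × 0.75 = 7.2 (a 45-minute period = 0.75 hours).
P(N = 5) = e^(−7.2) · 7.2^5/5! ≈ 0.1204.

0.1204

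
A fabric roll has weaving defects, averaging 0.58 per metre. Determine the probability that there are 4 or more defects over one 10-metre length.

0.8300

Over the interval, μ = 0.58 × 10 = 5.8 (a 10-metre length = 10 metres).
P(N ≥ 4) = 1 − P(N ≤ 3) = 1 − Σ_{j=0}^{3} e^(−μ) μ^j/j! ≈ 0.8300.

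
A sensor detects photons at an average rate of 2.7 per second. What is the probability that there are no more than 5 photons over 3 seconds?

Over the interval, μ = 2.7 × 3 = 8.1 (3 seconds).
P(N ≤ 5) = Σ_{j=0}^{5} e^(−μ) μ^j/j! ≈ 0.1822.

0.1822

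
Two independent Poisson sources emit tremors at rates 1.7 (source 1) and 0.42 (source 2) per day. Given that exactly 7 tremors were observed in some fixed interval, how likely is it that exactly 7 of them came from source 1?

Given the total, each event is independently from source 1 with probability p = λ_1/(λ_1+λ_2) = 1.7/2.12 ≈ 0.8019.
So K ~ Binomial(7, 1.7/2.12): P(K = 7) = C(7,7) · (1.7/2.12)^7 · (0.42/2.12)^0 ≈ 0.2132.

0.2132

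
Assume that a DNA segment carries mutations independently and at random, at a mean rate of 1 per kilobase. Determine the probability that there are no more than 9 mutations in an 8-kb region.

0.7166

Over the interval, μ = 1 × 8 = 8 (an 8-kb region = 8 kilobases).
P(N ≤ 9) = Σ_{j=0}^{9} e^(−μ) μ^j/j! ≈ 0.7166.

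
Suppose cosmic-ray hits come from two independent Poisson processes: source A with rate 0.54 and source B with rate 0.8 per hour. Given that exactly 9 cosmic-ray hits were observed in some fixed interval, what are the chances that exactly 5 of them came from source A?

Given the total, each event is independently from source A with probability p = λ_A/(λ_A+λ_B) = 0.54/1.34 ≈ 0.4030.
So K ~ Binomial(9, 0.54/1.34): P(K = 5) = C(9,5) · (0.54/1.34)^5 · (0.8/1.34)^4 ≈ 0.1701.

0.1701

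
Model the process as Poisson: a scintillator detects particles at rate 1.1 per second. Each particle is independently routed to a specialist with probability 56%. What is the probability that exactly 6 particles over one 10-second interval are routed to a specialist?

Thinning: the particles that are routed to a specialist themselves form a Poisson process with rate 0.56 × 1.1 = 0.616 per second.
Over the interval, μ = 0.616 × 10 = 6.16 (a 10-second interval = 10 seconds).
P(N = 6) = e^(−6.16) · 6.16^6/6! ≈ 0.1603.

0.1603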